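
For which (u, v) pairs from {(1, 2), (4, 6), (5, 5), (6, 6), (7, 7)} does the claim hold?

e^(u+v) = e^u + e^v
Testing each pair:
(1, 2): LHS = e^3 ≈ 20.09, RHS = e + e^2 ≈ 10.11 → fails
(4, 6): LHS = e^10 ≈ 22026.5, RHS = e^4 + e^6 ≈ 458 → fails
(5, 5): LHS = e^10 ≈ 22026.5, RHS = 2·e^5 ≈ 296.8 → fails
(6, 6): LHS = e^12 ≈ 162754.8, RHS = 2·e^6 ≈ 806.9 → fails
(7, 7): LHS = e^14 ≈ 1202604.3, RHS = 2·e^7 ≈ 2193 → fails

No pair satisfies the claim.

Answer: None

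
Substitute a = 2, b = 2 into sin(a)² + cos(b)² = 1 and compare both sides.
LHS = sin(2)² + cos(2)² = 1
RHS = 1

LHS = RHS: the two sides agree.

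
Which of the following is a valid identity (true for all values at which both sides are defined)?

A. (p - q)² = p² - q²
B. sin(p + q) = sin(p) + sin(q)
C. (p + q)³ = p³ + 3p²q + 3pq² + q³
A: fails at (4, 6) — LHS = 4, RHS = -20.
B: fails at (2, 2) — LHS = sin(4) ≈ -0.7568, RHS = 2·sin(2) ≈ 1.819.
C: holds — e.g. at (1, 3), both sides equal 64.

Answer: C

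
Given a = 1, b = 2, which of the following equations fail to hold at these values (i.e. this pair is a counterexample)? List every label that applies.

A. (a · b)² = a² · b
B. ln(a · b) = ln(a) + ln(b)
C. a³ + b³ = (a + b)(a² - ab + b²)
A

Evaluating each claim at the given values:
A. LHS = 4, RHS = 2 → fails here (LHS ≠ RHS)
B. LHS = ln(2) ≈ 0.6931, RHS = ln(2) ≈ 0.6931 → holds here (LHS = RHS)
C. LHS = 9, RHS = 9 → holds here (LHS = RHS)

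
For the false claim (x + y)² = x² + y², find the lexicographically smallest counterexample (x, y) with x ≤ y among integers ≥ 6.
(x, y) = (6, 6)

Substituting (6, 6) into the claim:
LHS = (6 + 6)² = 144
RHS = 6² + 6² = 72

Since LHS ≠ RHS, this pair disproves the claim, and no lexicographically smaller pair (x ≤ y, integers ≥ 6) does.

For instance (8, 11) is also a counterexample (LHS = 361, RHS = 185), but it's lexicographically larger.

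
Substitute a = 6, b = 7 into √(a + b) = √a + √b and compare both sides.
LHS = √(6 + 7) = √(13) ≈ 3.606
RHS = √6 + √7 = √(6) + √(7) ≈ 5.095

LHS ≠ RHS (they differ by about 1.49), so the equation does not hold here.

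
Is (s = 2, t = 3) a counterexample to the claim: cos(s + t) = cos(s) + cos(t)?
Substituting s = 2, t = 3:
LHS = cos(2 + 3) = cos(5) ≈ 0.2837
RHS = cos(2) + cos(3) ≈ -1.406

Since LHS ≠ RHS, this pair disproves the claim.

Answer: Yes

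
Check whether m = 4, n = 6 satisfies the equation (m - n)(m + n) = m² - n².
Substituting m = 4, n = 6:

LHS = (4 - 6)(4 + 6) = -20
RHS = 4² - 6² = -20

LHS = RHS, so the equation holds at this point.

Answer: Holds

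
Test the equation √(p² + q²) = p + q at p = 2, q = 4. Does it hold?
Fails

Substituting p = 2, q = 4:

LHS = √(2² + 4²) = 2·√(5) ≈ 4.472
RHS = 2 + 4 = 6

LHS ≠ RHS, so the equation does not hold at this point.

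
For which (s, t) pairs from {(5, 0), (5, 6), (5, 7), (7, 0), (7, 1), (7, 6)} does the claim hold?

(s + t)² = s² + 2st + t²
All pairs

Testing each pair:
(5, 0): LHS = 25, RHS = 25 → holds
(5, 6): LHS = 121, RHS = 121 → holds
(5, 7): LHS = 144, RHS = 144 → holds
(7, 0): LHS = 49, RHS = 49 → holds
(7, 1): LHS = 64, RHS = 64 → holds
(7, 6): LHS = 169, RHS = 169 → holds

Every pair satisfies the claim.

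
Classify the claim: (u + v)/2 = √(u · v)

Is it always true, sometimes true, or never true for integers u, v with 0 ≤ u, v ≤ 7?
It holds at (u, v) = (7, 7) (both sides equal 7), but fails at (u, v) = (7, 5) (LHS = 6, RHS = √(35) ≈ 5.916).

Answer: Sometimes true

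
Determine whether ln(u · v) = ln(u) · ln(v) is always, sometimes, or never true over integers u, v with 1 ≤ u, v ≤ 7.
It holds at (u, v) = (1, 1) (both sides equal 0), but fails at (u, v) = (3, 1) (LHS = ln(3) ≈ 1.099, RHS = 0).

Answer: Sometimes true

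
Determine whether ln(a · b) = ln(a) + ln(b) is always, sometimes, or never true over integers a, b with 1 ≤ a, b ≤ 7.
The identity holds for every pair in the range. For instance at (a, b) = (3, 2): both sides equal ln(6) ≈ 1.792.

Answer: Always true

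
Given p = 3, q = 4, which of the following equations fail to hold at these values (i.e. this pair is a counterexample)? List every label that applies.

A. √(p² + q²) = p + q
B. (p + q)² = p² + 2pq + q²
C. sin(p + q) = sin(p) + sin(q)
A, C

Evaluating each claim at the given values:
A. LHS = 5, RHS = 7 → fails here (LHS ≠ RHS)
B. LHS = 49, RHS = 49 → holds here (LHS = RHS)
C. LHS = sin(7) ≈ 0.657, RHS = sin(4) + sin(3) ≈ -0.6157 → fails here (LHS ≠ RHS)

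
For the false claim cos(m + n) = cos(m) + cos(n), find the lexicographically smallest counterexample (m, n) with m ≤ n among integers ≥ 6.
(m, n) = (6, 6)

Substituting (6, 6) into the claim:
LHS = cos(6 + 6) = cos(12) ≈ 0.8439
RHS = cos(6) + cos(6) = 2·cos(6) ≈ 1.92

Since LHS ≠ RHS, this pair disproves the claim, and no lexicographically smaller pair (m ≤ n, integers ≥ 6) does.

For instance (7, 13) is also a counterexample (LHS = cos(20) ≈ 0.4081, RHS = cos(7) + cos(13) ≈ 1.661), but it's lexicographically larger.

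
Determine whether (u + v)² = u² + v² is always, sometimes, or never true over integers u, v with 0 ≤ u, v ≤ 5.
Sometimes true

It holds at (u, v) = (0, 1) (both sides equal 1), but fails at (u, v) = (4, 4) (LHS = 64, RHS = 32).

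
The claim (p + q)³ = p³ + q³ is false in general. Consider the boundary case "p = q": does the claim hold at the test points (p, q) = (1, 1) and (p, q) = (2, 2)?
At (1, 1): LHS = 8 ≠ RHS = 2
At (2, 2): LHS = 64 ≠ RHS = 16

Answer: No, fails at both test points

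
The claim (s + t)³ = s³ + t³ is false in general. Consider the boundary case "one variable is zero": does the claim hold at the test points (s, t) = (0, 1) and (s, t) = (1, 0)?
Yes, holds at both test points

At (0, 1): LHS = 1, RHS = 1 → equal
At (1, 0): LHS = 1, RHS = 1 → equal

So the claim does hold at both of these boundary points, even though it is not an identity.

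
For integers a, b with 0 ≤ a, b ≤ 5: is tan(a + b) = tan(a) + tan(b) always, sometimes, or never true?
Sometimes true

It holds at (a, b) = (0, 0) (both sides equal 0), but fails at (a, b) = (4, 2) (LHS = tan(6) ≈ -0.291, RHS = tan(2) + tan(4) ≈ -1.027).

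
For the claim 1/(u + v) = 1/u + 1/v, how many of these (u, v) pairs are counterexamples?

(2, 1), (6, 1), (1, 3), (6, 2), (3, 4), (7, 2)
Testing each pair:
(2, 1): LHS = 1/3, RHS = 3/2 → counterexample
(6, 1): LHS = 1/7, RHS = 7/6 → counterexample
(1, 3): LHS = 1/4, RHS = 4/3 → counterexample
(6, 2): LHS = 1/8, RHS = 2/3 → counterexample
(3, 4): LHS = 1/7, RHS = 7/12 → counterexample
(7, 2): LHS = 1/9, RHS = 9/14 → counterexample

That makes 6 counterexamples.

Answer: 6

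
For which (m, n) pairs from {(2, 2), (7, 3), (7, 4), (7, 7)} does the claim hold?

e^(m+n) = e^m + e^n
Testing each pair:
(2, 2): LHS = e^4 ≈ 54.6, RHS = 2·e^2 ≈ 14.78 → fails
(7, 3): LHS = e^10 ≈ 22026.5, RHS = e^3 + e^7 ≈ 1117 → fails
(7, 4): LHS = e^11 ≈ 59874.1, RHS = e^4 + e^7 ≈ 1151 → fails
(7, 7): LHS = e^14 ≈ 1202604.3, RHS = 2·e^7 ≈ 2193 → fails

No pair satisfies the claim.

Answer: None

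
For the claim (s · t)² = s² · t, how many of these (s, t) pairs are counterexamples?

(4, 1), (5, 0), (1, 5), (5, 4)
2

Testing each pair:
(4, 1): LHS = 16, RHS = 16 → satisfies claim
(5, 0): LHS = 0, RHS = 0 → satisfies claim
(1, 5): LHS = 25, RHS = 5 → counterexample
(5, 4): LHS = 400, RHS = 100 → counterexample

That makes 2 counterexamples.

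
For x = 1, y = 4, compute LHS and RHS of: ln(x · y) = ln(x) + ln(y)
LHS = ln(1 · 4) = ln(4) ≈ 1.386
RHS = ln(1) + ln(4) = ln(4) ≈ 1.386

LHS = RHS: the two sides agree.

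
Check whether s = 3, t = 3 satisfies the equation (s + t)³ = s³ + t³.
Substituting s = 3, t = 3:

LHS = (3 + 3)³ = 216
RHS = 3³ + 3³ = 54

LHS ≠ RHS, so the equation does not hold at this point.

Answer: Fails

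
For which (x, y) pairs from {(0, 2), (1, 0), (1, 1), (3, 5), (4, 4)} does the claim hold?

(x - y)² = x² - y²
Testing each pair:
(0, 2): LHS = 4, RHS = -4 → fails
(1, 0): LHS = 1, RHS = 1 → holds
(1, 1): LHS = 0, RHS = 0 → holds
(3, 5): LHS = 4, RHS = -16 → fails
(4, 4): LHS = 0, RHS = 0 → holds

3 of 5 pairs satisfy the claim.

Answer: (1, 0), (1, 1), (4, 4)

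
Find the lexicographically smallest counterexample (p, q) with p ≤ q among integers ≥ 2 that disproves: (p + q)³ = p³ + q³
(p, q) = (2, 2)

Substituting (2, 2) into the claim:
LHS = (2 + 2)³ = 64
RHS = 2³ + 2³ = 16

Since LHS ≠ RHS, this pair disproves the claim, and no lexicographically smaller pair (p ≤ q, integers ≥ 2) does.

For instance (2, 5) is also a counterexample (LHS = 343, RHS = 133), but it's lexicographically larger.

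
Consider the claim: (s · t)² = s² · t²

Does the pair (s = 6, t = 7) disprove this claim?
No

Substituting s = 6, t = 7:
LHS = (6 · 7)² = 1764
RHS = 6² · 7² = 1764

The sides agree, so this pair does not disprove the claim.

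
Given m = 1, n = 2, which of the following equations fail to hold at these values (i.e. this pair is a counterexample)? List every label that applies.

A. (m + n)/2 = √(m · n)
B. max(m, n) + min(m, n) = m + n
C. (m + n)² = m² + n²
Evaluating each claim at the given values:
A. LHS = 3/2, RHS = √(2) ≈ 1.414 → fails here (LHS ≠ RHS)
B. LHS = 3, RHS = 3 → holds here (LHS = RHS)
C. LHS = 9, RHS = 5 → fails here (LHS ≠ RHS)

Answer: A, C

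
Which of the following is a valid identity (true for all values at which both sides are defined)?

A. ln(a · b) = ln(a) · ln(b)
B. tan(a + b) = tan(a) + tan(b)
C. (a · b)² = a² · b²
C

A: fails at (3, 7) — LHS = ln(21) ≈ 3.045, RHS = ln(3)·ln(7) ≈ 2.138.
B: fails at (3, 3) — LHS = tan(6) ≈ -0.291, RHS = 2·tan(3) ≈ -0.2851.
C: holds — e.g. at (2, 2), both sides equal 16.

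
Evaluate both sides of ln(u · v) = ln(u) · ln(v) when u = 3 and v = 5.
LHS = ln(3 · 5) = ln(15) ≈ 2.708
RHS = ln(3) · ln(5) ≈ 1.768

LHS ≠ RHS (they differ by about 0.9399), so the equation does not hold here.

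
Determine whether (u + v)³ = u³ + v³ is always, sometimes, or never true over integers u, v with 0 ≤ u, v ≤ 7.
Sometimes true

It holds at (u, v) = (5, 0) (both sides equal 125), but fails at (u, v) = (1, 1) (LHS = 8, RHS = 2).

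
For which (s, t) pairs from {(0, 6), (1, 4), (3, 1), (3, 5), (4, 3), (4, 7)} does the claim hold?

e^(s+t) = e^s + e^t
Testing each pair:
(0, 6): LHS = e^6 ≈ 403.4, RHS = 1 + e^6 ≈ 404.4 → fails
(1, 4): LHS = e^5 ≈ 148.4, RHS = e + e^4 ≈ 57.32 → fails
(3, 1): LHS = e^4 ≈ 54.6, RHS = e + e^3 ≈ 22.8 → fails
(3, 5): LHS = e^8 ≈ 2981, RHS = e^3 + e^5 ≈ 168.5 → fails
(4, 3): LHS = e^7 ≈ 1097, RHS = e^3 + e^4 ≈ 74.68 → fails
(4, 7): LHS = e^11 ≈ 59874.1, RHS = e^4 + e^7 ≈ 1151 → fails

No pair satisfies the claim.

Answer: None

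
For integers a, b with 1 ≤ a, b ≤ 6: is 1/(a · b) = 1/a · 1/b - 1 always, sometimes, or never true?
The claim fails for every pair in the range. For instance at (a, b) = (4, 4): LHS = 1/16, RHS = -15/16.

Answer: Never true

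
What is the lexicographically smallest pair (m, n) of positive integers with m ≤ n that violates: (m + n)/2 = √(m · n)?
Substituting (1, 2) into the claim:
LHS = (1 + 2)/2 = 3/2
RHS = √(1 · 2) = √(2) ≈ 1.414

Since LHS ≠ RHS, this pair disproves the claim, and no lexicographically smaller pair (m ≤ n, positive integers) does.

For instance (2, 4) is also a counterexample (LHS = 3, RHS = 2·√(2) ≈ 2.828), but it's lexicographically larger.

Answer: (m, n) = (1, 2)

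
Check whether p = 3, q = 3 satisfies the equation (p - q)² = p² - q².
Substituting p = 3, q = 3:

LHS = (3 - 3)² = 0
RHS = 3² - 3² = 0

LHS = RHS, so the equation holds at this point.

Answer: Holds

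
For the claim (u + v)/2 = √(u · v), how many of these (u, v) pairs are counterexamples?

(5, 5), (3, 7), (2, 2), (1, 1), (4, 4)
Testing each pair:
(5, 5): LHS = 5, RHS = 5 → satisfies claim
(3, 7): LHS = 5, RHS = √(21) ≈ 4.583 → counterexample
(2, 2): LHS = 2, RHS = 2 → satisfies claim
(1, 1): LHS = 1, RHS = 1 → satisfies claim
(4, 4): LHS = 4, RHS = 4 → satisfies claim

That makes 1 counterexample.

Answer: 1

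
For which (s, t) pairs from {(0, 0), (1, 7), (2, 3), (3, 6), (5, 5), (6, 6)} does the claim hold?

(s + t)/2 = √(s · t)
Testing each pair:
(0, 0): LHS = 0, RHS = 0 → holds
(1, 7): LHS = 4, RHS = √(7) ≈ 2.646 → fails
(2, 3): LHS = 5/2, RHS = √(6) ≈ 2.449 → fails
(3, 6): LHS = 9/2, RHS = 3·√(2) ≈ 4.243 → fails
(5, 5): LHS = 5, RHS = 5 → holds
(6, 6): LHS = 6, RHS = 6 → holds

3 of 6 pairs satisfy the claim.

Answer: (0, 0), (5, 5), (6, 6)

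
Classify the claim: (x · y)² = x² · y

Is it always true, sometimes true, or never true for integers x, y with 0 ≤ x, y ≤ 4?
It holds at (x, y) = (0, 0) (both sides equal 0), but fails at (x, y) = (3, 4) (LHS = 144, RHS = 36).

Answer: Sometimes true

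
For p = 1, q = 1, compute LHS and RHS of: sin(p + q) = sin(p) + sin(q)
LHS = sin(1 + 1) = sin(2) ≈ 0.9093
RHS = sin(1) + sin(1) = 2·sin(1) ≈ 1.683

LHS ≠ RHS (they differ by about 0.7736), so the equation does not hold here.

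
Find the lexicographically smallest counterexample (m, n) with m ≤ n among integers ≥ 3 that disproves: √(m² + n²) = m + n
Substituting (3, 3) into the claim:
LHS = √(3² + 3²) = 3·√(2) ≈ 4.243
RHS = 3 + 3 = 6

Since LHS ≠ RHS, this pair disproves the claim, and no lexicographically smaller pair (m ≤ n, integers ≥ 3) does.

For instance (6, 9) is also a counterexample (LHS = 3·√(13) ≈ 10.82, RHS = 15), but it's lexicographically larger.

Answer: (m, n) = (3, 3)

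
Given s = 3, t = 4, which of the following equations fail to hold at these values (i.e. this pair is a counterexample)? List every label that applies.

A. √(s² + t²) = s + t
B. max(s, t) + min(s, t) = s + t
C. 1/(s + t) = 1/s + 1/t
Evaluating each claim at the given values:
A. LHS = 5, RHS = 7 → fails here (LHS ≠ RHS)
B. LHS = 7, RHS = 7 → holds here (LHS = RHS)
C. LHS = 1/7, RHS = 7/12 → fails here (LHS ≠ RHS)

Answer: A, C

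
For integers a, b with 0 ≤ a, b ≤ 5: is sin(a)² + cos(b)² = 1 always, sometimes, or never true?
It holds at (a, b) = (2, 2) (both sides equal 1), but fails at (a, b) = (0, 3) (LHS = cos(3)² ≈ 0.9801, RHS = 1).

Answer: Sometimes true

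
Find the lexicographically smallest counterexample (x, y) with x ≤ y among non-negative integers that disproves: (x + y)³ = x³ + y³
Substituting (1, 1) into the claim:
LHS = (1 + 1)³ = 8
RHS = 1³ + 1³ = 2

Since LHS ≠ RHS, this pair disproves the claim, and no lexicographically smaller pair (x ≤ y, non-negative integers) does.

For instance (2, 4) is also a counterexample (LHS = 216, RHS = 72), but it's lexicographically larger.

Answer: (x, y) = (1, 1)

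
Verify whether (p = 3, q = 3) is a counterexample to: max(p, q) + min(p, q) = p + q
No

Substituting p = 3, q = 3:
LHS = max(3, 3) + min(3, 3) = 6
RHS = 3 + 3 = 6

The sides agree, so this pair does not disprove the claim.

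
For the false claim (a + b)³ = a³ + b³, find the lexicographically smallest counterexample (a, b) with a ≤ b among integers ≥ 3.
Substituting (3, 3) into the claim:
LHS = (3 + 3)³ = 216
RHS = 3³ + 3³ = 54

Since LHS ≠ RHS, this pair disproves the claim, and no lexicographically smaller pair (a ≤ b, integers ≥ 3) does.

For instance (8, 9) is also a counterexample (LHS = 4913, RHS = 1241), but it's lexicographically larger.

Answer: (a, b) = (3, 3)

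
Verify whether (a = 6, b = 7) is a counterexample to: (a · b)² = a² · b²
No

Substituting a = 6, b = 7:
LHS = (6 · 7)² = 1764
RHS = 6² · 7² = 1764

The sides agree, so this pair does not disprove the claim.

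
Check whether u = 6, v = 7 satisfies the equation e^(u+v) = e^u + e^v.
Fails

Substituting u = 6, v = 7:

LHS = e^(6+7) = e^13 ≈ 442413.4
RHS = e^6 + e^7 ≈ 1500

LHS ≠ RHS, so the equation does not hold at this point.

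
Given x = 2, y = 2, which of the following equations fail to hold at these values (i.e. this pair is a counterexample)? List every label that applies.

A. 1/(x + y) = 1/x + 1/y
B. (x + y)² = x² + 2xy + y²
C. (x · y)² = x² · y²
Evaluating each claim at the given values:
A. LHS = 1/4, RHS = 1 → fails here (LHS ≠ RHS)
B. LHS = 16, RHS = 16 → holds here (LHS = RHS)
C. LHS = 16, RHS = 16 → holds here (LHS = RHS)

Answer: A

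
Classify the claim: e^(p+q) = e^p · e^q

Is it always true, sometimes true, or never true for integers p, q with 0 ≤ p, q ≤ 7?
The identity holds for every pair in the range. For instance at (p, q) = (7, 3): both sides equal e^10 ≈ 22026.5.

Answer: Always true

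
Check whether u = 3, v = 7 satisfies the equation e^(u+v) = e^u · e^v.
Holds

Substituting u = 3, v = 7:

LHS = e^(3+7) = e^10 ≈ 22026.5
RHS = e^3 · e^7 = e^10 ≈ 22026.5

LHS = RHS, so the equation holds at this point.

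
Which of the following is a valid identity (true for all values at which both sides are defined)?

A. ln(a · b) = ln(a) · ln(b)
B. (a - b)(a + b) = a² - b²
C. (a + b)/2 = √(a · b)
B

A: fails at (2, 3) — LHS = ln(6) ≈ 1.792, RHS = ln(2)·ln(3) ≈ 0.7615.
B: holds — e.g. at (0, 1), both sides equal -1.
C: fails at (1, 2) — LHS = 3/2, RHS = √(2) ≈ 1.414.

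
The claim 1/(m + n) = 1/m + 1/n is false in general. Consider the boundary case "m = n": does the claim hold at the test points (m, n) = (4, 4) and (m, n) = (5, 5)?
At (4, 4): LHS = 1/8 ≠ RHS = 1/2
At (5, 5): LHS = 1/10 ≠ RHS = 2/5

Answer: No, fails at both test points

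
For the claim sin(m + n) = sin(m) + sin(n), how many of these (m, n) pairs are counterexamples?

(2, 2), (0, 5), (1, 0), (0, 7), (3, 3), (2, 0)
2

Testing each pair:
(2, 2): LHS = sin(4) ≈ -0.7568, RHS = 2·sin(2) ≈ 1.819 → counterexample
(0, 5): LHS = sin(5) ≈ -0.9589, RHS = sin(5) ≈ -0.9589 → satisfies claim
(1, 0): LHS = sin(1) ≈ 0.8415, RHS = sin(1) ≈ 0.8415 → satisfies claim
(0, 7): LHS = sin(7) ≈ 0.657, RHS = sin(7) ≈ 0.657 → satisfies claim
(3, 3): LHS = sin(6) ≈ -0.2794, RHS = 2·sin(3) ≈ 0.2822 → counterexample
(2, 0): LHS = sin(2) ≈ 0.9093, RHS = sin(2) ≈ 0.9093 → satisfies claim

That makes 2 counterexamples.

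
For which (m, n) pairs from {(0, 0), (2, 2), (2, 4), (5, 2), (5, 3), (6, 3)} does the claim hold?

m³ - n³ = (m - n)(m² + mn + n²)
All pairs

Testing each pair:
(0, 0): LHS = 0, RHS = 0 → holds
(2, 2): LHS = 0, RHS = 0 → holds
(2, 4): LHS = -56, RHS = -56 → holds
(5, 2): LHS = 117, RHS = 117 → holds
(5, 3): LHS = 98, RHS = 98 → holds
(6, 3): LHS = 189, RHS = 189 → holds

Every pair satisfies the claim.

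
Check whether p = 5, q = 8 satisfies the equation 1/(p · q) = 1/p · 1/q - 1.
Substituting p = 5, q = 8:

LHS = 1/(5 · 8) = 1/40
RHS = 1/5 · 1/8 - 1 = -39/40

LHS ≠ RHS, so the equation does not hold at this point.

Answer: Fails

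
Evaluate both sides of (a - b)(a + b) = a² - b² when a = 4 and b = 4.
LHS = (4 - 4)(4 + 4) = 0
RHS = 4² - 4² = 0

LHS = RHS: the two sides agree.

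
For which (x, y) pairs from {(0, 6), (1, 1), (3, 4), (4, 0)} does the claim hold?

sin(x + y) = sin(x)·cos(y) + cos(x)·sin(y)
Testing each pair:
(0, 6): LHS = sin(6) ≈ -0.2794, RHS = sin(6) ≈ -0.2794 → holds
(1, 1): LHS = sin(2) ≈ 0.9093, RHS = 2·sin(1)·cos(1) ≈ 0.9093 → holds
(3, 4): LHS = sin(7) ≈ 0.657, RHS = sin(3)·cos(4) + sin(4)·cos(3) ≈ 0.657 → holds
(4, 0): LHS = sin(4) ≈ -0.7568, RHS = sin(4) ≈ -0.7568 → holds

Every pair satisfies the claim.

Answer: All pairs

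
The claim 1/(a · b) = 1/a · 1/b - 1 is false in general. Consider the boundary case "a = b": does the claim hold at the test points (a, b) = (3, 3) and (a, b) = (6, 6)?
No, fails at both test points

At (3, 3): LHS = 1/9 ≠ RHS = -8/9
At (6, 6): LHS = 1/36 ≠ RHS = -35/36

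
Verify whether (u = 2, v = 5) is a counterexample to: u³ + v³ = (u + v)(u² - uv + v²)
Substituting u = 2, v = 5:
LHS = 2³ + 5³ = 133
RHS = (2 + 5)(2² - 2·5 + 5²) = 133

The sides agree, so this pair does not disprove the claim.

Answer: No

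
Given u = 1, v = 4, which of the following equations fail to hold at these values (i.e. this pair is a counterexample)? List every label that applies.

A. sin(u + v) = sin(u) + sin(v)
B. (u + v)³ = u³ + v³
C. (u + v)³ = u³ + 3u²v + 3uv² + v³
A, B

Evaluating each claim at the given values:
A. LHS = sin(5) ≈ -0.9589, RHS = sin(4) + sin(1) ≈ 0.08467 → fails here (LHS ≠ RHS)
B. LHS = 125, RHS = 65 → fails here (LHS ≠ RHS)
C. LHS = 125, RHS = 125 → holds here (LHS = RHS)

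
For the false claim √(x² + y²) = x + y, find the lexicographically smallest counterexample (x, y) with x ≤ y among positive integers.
Substituting (1, 1) into the claim:
LHS = √(1² + 1²) = √(2) ≈ 1.414
RHS = 1 + 1 = 2

Since LHS ≠ RHS, this pair disproves the claim, and no lexicographically smaller pair (x ≤ y, positive integers) does.

For instance (6, 8) is also a counterexample (LHS = 10, RHS = 14), but it's lexicographically larger.

Answer: (x, y) = (1, 1)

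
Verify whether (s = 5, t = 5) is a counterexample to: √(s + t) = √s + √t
Substituting s = 5, t = 5:
LHS = √(5 + 5) = √(10) ≈ 3.162
RHS = √5 + √5 = 2·√(5) ≈ 4.472

Since LHS ≠ RHS, this pair disproves the claim.

Answer: Yes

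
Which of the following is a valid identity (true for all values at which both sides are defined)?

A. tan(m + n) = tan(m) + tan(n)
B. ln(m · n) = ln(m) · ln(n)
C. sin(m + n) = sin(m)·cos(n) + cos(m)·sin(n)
C

A: fails at (3, 7) — LHS = tan(10) ≈ 0.6484, RHS = tan(3) + tan(7) ≈ 0.7289.
B: fails at (1, 5) — LHS = ln(5) ≈ 1.609, RHS = 0.
C: holds — e.g. at (1, 3), both sides equal sin(4) ≈ -0.7568.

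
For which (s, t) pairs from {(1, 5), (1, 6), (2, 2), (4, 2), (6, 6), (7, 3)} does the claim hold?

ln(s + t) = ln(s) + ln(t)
(2, 2)

Testing each pair:
(1, 5): LHS = ln(6) ≈ 1.792, RHS = ln(5) ≈ 1.609 → fails
(1, 6): LHS = ln(7) ≈ 1.946, RHS = ln(6) ≈ 1.792 → fails
(2, 2): LHS = ln(4) ≈ 1.386, RHS = 2·ln(2) ≈ 1.386 → holds
(4, 2): LHS = ln(6) ≈ 1.792, RHS = ln(2) + ln(4) ≈ 2.079 → fails
(6, 6): LHS = ln(12) ≈ 2.485, RHS = 2·ln(6) ≈ 3.584 → fails
(7, 3): LHS = ln(10) ≈ 2.303, RHS = ln(3) + ln(7) ≈ 3.045 → fails

1 of 6 pairs satisfies the claim.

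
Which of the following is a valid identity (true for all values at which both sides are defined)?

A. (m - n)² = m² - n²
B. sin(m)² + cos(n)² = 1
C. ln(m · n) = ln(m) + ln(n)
A: fails at (2, 4) — LHS = 4, RHS = -12.
B: fails at (1, 2) — LHS = cos(2)² + sin(1)² ≈ 0.8813, RHS = 1.
C: holds — e.g. at (2, 4), both sides equal ln(8) ≈ 2.079.

Answer: C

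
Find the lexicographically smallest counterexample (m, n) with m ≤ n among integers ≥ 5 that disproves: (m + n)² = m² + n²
Substituting (5, 5) into the claim:
LHS = (5 + 5)² = 100
RHS = 5² + 5² = 50

Since LHS ≠ RHS, this pair disproves the claim, and no lexicographically smaller pair (m ≤ n, integers ≥ 5) does.

For instance (5, 8) is also a counterexample (LHS = 169, RHS = 89), but it's lexicographically larger.

Answer: (m, n) = (5, 5)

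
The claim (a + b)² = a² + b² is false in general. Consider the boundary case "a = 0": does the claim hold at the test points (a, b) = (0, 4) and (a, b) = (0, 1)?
At (0, 4): LHS = 16, RHS = 16 → equal
At (0, 1): LHS = 1, RHS = 1 → equal

So the claim does hold at both of these boundary points, even though it is not an identity.

Answer: Yes, holds at both test points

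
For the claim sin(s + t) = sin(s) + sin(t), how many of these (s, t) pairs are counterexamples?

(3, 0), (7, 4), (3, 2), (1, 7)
Testing each pair:
(3, 0): LHS = sin(3) ≈ 0.1411, RHS = sin(3) ≈ 0.1411 → satisfies claim
(7, 4): LHS = sin(11) ≈ -1, RHS = sin(4) + sin(7) ≈ -0.09982 → counterexample
(3, 2): LHS = sin(5) ≈ -0.9589, RHS = sin(3) + sin(2) ≈ 1.05 → counterexample
(1, 7): LHS = sin(8) ≈ 0.9894, RHS = sin(7) + sin(1) ≈ 1.498 → counterexample

That makes 3 counterexamples.

Answer: 3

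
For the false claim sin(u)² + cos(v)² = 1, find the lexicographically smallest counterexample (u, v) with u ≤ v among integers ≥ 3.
(u, v) = (3, 4)

Substituting (3, 4) into the claim:
LHS = sin(3)² + cos(4)² ≈ 0.4472
RHS = 1

Since LHS ≠ RHS, this pair disproves the claim, and no lexicographically smaller pair (u ≤ v, integers ≥ 3) does.

For instance (4, 7) is also a counterexample (LHS = cos(7)² + sin(4)² ≈ 1.141, RHS = 1), but it's lexicographically larger.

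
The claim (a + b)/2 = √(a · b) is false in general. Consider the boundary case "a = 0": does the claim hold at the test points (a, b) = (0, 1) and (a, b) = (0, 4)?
No, fails at both test points

At (0, 1): LHS = 1/2 ≠ RHS = 0
At (0, 4): LHS = 2 ≠ RHS = 0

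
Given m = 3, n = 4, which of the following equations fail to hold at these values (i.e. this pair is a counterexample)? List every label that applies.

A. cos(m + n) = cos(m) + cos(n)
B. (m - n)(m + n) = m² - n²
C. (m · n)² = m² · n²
A

Evaluating each claim at the given values:
A. LHS = cos(7) ≈ 0.7539, RHS = cos(3) + cos(4) ≈ -1.644 → fails here (LHS ≠ RHS)
B. LHS = -7, RHS = -7 → holds here (LHS = RHS)
C. LHS = 144, RHS = 144 → holds here (LHS = RHS)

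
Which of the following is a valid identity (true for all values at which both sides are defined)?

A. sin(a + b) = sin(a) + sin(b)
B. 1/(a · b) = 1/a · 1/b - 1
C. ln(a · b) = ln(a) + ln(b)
A: fails at (3, 3) — LHS = sin(6) ≈ -0.2794, RHS = 2·sin(3) ≈ 0.2822.
B: fails at (2, 4) — LHS = 1/8, RHS = -7/8.
C: holds — e.g. at (6, 7), both sides equal ln(42) ≈ 3.738.

Answer: C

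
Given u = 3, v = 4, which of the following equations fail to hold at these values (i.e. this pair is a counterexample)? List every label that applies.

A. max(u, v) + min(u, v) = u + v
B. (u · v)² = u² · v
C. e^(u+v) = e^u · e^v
Evaluating each claim at the given values:
A. LHS = 7, RHS = 7 → holds here (LHS = RHS)
B. LHS = 144, RHS = 36 → fails here (LHS ≠ RHS)
C. LHS = e^7 ≈ 1097, RHS = e^7 ≈ 1097 → holds here (LHS = RHS)

Answer: B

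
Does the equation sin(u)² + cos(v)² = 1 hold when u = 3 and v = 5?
Substituting u = 3, v = 5:

LHS = sin(3)² + cos(5)² ≈ 0.1004
RHS = 1

LHS ≠ RHS, so the equation does not hold at this point.

Answer: Fails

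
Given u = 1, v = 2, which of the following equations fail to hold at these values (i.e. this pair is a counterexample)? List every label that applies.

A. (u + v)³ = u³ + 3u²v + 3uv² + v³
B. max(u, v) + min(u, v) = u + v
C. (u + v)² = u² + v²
Evaluating each claim at the given values:
A. LHS = 27, RHS = 27 → holds here (LHS = RHS)
B. LHS = 3, RHS = 3 → holds here (LHS = RHS)
C. LHS = 9, RHS = 5 → fails here (LHS ≠ RHS)

Answer: C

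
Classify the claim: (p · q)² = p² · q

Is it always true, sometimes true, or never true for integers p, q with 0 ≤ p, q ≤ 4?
Sometimes true

It holds at (p, q) = (0, 1) (both sides equal 0), but fails at (p, q) = (1, 3) (LHS = 9, RHS = 3).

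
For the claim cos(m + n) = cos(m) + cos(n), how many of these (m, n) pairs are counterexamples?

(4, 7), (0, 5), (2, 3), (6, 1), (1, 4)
5

Testing each pair:
(4, 7): LHS = cos(11) ≈ 0.004426, RHS = cos(4) + cos(7) ≈ 0.1003 → counterexample
(0, 5): LHS = cos(5) ≈ 0.2837, RHS = cos(5) + 1 ≈ 1.284 → counterexample
(2, 3): LHS = cos(5) ≈ 0.2837, RHS = cos(3) + cos(2) ≈ -1.406 → counterexample
(6, 1): LHS = cos(7) ≈ 0.7539, RHS = cos(1) + cos(6) ≈ 1.5 → counterexample
(1, 4): LHS = cos(5) ≈ 0.2837, RHS = cos(4) + cos(1) ≈ -0.1133 → counterexample

That makes 5 counterexamples.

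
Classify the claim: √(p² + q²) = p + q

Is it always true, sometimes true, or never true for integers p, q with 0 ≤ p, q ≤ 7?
Sometimes true

It holds at (p, q) = (0, 7) (both sides equal 7), but fails at (p, q) = (4, 5) (LHS = √(41) ≈ 6.403, RHS = 9).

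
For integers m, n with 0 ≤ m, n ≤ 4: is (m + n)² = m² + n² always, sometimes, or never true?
Sometimes true

It holds at (m, n) = (0, 1) (both sides equal 1), but fails at (m, n) = (4, 3) (LHS = 49, RHS = 25).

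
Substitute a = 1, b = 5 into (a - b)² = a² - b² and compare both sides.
LHS = (1 - 5)² = 16
RHS = 1² - 5² = -24

LHS ≠ RHS, so the equation does not hold here.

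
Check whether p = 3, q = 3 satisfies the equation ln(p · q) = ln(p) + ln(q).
Substituting p = 3, q = 3:

LHS = ln(3 · 3) = ln(9) ≈ 2.197
RHS = ln(3) + ln(3) = 2·ln(3) ≈ 2.197

LHS = RHS, so the equation holds at this point.

Answer: Holds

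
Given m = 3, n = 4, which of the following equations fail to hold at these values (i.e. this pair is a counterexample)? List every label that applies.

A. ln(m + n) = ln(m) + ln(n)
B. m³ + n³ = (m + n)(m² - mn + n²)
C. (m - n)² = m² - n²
A, C

Evaluating each claim at the given values:
A. LHS = ln(7) ≈ 1.946, RHS = ln(3) + ln(4) ≈ 2.485 → fails here (LHS ≠ RHS)
B. LHS = 91, RHS = 91 → holds here (LHS = RHS)
C. LHS = 1, RHS = -7 → fails here (LHS ≠ RHS)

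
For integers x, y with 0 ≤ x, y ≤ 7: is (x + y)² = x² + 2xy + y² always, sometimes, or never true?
The identity holds for every pair in the range. For instance at (x, y) = (2, 2): both sides equal 16.

Answer: Always true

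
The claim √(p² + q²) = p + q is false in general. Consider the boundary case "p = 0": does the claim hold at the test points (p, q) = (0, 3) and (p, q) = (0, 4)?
At (0, 3): LHS = 3, RHS = 3 → equal
At (0, 4): LHS = 4, RHS = 4 → equal

So the claim does hold at both of these boundary points, even though it is not an identity.

Answer: Yes, holds at both test points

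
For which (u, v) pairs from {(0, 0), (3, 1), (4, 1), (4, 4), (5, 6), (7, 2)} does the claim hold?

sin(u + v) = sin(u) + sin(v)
(0, 0)

Testing each pair:
(0, 0): LHS = 0, RHS = 0 → holds
(3, 1): LHS = sin(4) ≈ -0.7568, RHS = sin(3) + sin(1) ≈ 0.9826 → fails
(4, 1): LHS = sin(5) ≈ -0.9589, RHS = sin(4) + sin(1) ≈ 0.08467 → fails
(4, 4): LHS = sin(8) ≈ 0.9894, RHS = 2·sin(4) ≈ -1.514 → fails
(5, 6): LHS = sin(11) ≈ -1, RHS = sin(5) + sin(6) ≈ -1.238 → fails
(7, 2): LHS = sin(9) ≈ 0.4121, RHS = sin(7) + sin(2) ≈ 1.566 → fails

1 of 6 pairs satisfies the claim.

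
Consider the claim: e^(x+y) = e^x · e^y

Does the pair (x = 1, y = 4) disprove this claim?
No

Substituting x = 1, y = 4:
LHS = e^(1+4) = e^5 ≈ 148.4
RHS = e^1 · e^4 = e^5 ≈ 148.4

The sides agree, so this pair does not disprove the claim.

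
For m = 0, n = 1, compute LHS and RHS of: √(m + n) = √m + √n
LHS = √(0 + 1) = 1
RHS = √0 + √1 = 1

LHS = RHS: the two sides agree.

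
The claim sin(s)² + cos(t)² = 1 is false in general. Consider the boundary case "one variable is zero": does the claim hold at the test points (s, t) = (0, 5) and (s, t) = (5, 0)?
No, fails at both test points

At (0, 5): LHS = cos(5)² ≈ 0.08046 ≠ RHS = 1
At (5, 0): LHS = sin(5)² + 1 ≈ 1.92 ≠ RHS = 1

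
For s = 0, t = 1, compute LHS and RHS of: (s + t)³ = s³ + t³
LHS = (0 + 1)³ = 1
RHS = 0³ + 1³ = 1

LHS = RHS: the two sides agree.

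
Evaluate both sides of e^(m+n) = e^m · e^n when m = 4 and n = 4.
LHS = e^(4+4) = e^8 ≈ 2981
RHS = e^4 · e^4 = e^8 ≈ 2981

LHS = RHS: the two sides agree.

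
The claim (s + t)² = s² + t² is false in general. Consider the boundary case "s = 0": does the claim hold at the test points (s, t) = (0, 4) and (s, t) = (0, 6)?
Yes, holds at both test points

At (0, 4): LHS = 16, RHS = 16 → equal
At (0, 6): LHS = 36, RHS = 36 → equal

So the claim does hold at both of these boundary points, even though it is not an identity.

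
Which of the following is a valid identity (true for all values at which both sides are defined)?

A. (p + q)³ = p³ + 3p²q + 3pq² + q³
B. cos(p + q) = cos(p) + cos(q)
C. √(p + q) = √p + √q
A: holds — e.g. at (1, 1), both sides equal 8.
B: fails at (4, 5) — LHS = cos(9) ≈ -0.9111, RHS = cos(4) + cos(5) ≈ -0.37.
C: fails at (2, 3) — LHS = √(5) ≈ 2.236, RHS = √(2) + √(3) ≈ 3.146.

Answer: A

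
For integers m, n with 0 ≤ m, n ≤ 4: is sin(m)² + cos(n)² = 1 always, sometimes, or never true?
Sometimes true

It holds at (m, n) = (1, 1) (both sides equal 1), but fails at (m, n) = (1, 4) (LHS = cos(4)² + sin(1)² ≈ 1.135, RHS = 1).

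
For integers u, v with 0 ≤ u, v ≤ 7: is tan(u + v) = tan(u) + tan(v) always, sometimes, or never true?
Sometimes true

It holds at (u, v) = (5, 0) (both sides equal tan(5) ≈ -3.381), but fails at (u, v) = (1, 4) (LHS = tan(5) ≈ -3.381, RHS = tan(4) + tan(1) ≈ 2.715).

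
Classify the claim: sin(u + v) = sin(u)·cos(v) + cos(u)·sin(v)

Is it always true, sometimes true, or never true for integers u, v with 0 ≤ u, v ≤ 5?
Always true

The identity holds for every pair in the range. For instance at (u, v) = (3, 1): both sides equal sin(4) ≈ -0.7568.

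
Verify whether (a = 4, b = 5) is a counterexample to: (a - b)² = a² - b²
Yes

Substituting a = 4, b = 5:
LHS = (4 - 5)² = 1
RHS = 4² - 5² = -9

Since LHS ≠ RHS, this pair disproves the claim.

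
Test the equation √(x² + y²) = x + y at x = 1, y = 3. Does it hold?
Fails

Substituting x = 1, y = 3:

LHS = √(1² + 3²) = √(10) ≈ 3.162
RHS = 1 + 3 = 4

LHS ≠ RHS, so the equation does not hold at this point.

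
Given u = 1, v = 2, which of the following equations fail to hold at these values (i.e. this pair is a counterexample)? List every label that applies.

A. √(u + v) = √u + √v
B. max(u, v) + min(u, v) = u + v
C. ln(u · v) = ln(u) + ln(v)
Evaluating each claim at the given values:
A. LHS = √(3) ≈ 1.732, RHS = 1 + √(2) ≈ 2.414 → fails here (LHS ≠ RHS)
B. LHS = 3, RHS = 3 → holds here (LHS = RHS)
C. LHS = ln(2) ≈ 0.6931, RHS = ln(2) ≈ 0.6931 → holds here (LHS = RHS)

Answer: A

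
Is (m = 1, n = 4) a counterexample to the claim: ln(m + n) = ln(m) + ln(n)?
Substituting m = 1, n = 4:
LHS = ln(1 + 4) = ln(5) ≈ 1.609
RHS = ln(1) + ln(4) = ln(4) ≈ 1.386

Since LHS ≠ RHS, this pair disproves the claim.

Answer: Yes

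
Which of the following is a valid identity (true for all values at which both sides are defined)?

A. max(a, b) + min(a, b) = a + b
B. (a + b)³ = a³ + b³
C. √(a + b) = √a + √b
A: holds — e.g. at (1, 1), both sides equal 2.
B: fails at (2, 5) — LHS = 343, RHS = 133.
C: fails at (3, 7) — LHS = √(10) ≈ 3.162, RHS = √(3) + √(7) ≈ 4.378.

Answer: A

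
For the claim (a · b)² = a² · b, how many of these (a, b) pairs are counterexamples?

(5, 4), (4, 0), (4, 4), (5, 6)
Testing each pair:
(5, 4): LHS = 400, RHS = 100 → counterexample
(4, 0): LHS = 0, RHS = 0 → satisfies claim
(4, 4): LHS = 256, RHS = 64 → counterexample
(5, 6): LHS = 900, RHS = 150 → counterexample

That makes 3 counterexamples.

Answer: 3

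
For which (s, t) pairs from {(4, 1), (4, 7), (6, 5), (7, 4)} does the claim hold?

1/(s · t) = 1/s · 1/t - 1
None

Testing each pair:
(4, 1): LHS = 1/4, RHS = -3/4 → fails
(4, 7): LHS = 1/28, RHS = -27/28 → fails
(6, 5): LHS = 1/30, RHS = -29/30 → fails
(7, 4): LHS = 1/28, RHS = -27/28 → fails

No pair satisfies the claim.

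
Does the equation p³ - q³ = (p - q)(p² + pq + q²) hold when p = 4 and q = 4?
Holds

Substituting p = 4, q = 4:

LHS = 4³ - 4³ = 0
RHS = (4 - 4)(4² + 4·4 + 4²) = 0

LHS = RHS, so the equation holds at this point.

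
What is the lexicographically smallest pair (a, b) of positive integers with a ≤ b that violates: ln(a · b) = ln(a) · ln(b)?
At (1, 1): both sides equal 0, so it holds there.

Substituting (1, 2) into the claim:
LHS = ln(1 · 2) = ln(2) ≈ 0.6931
RHS = ln(1) · ln(2) = 0

Since LHS ≠ RHS, this pair disproves the claim, and no lexicographically smaller pair (a ≤ b, positive integers) does.

For instance (4, 6) is also a counterexample (LHS = ln(24) ≈ 3.178, RHS = ln(4)·ln(6) ≈ 2.484), but it's lexicographically larger.

Answer: (a, b) = (1, 2)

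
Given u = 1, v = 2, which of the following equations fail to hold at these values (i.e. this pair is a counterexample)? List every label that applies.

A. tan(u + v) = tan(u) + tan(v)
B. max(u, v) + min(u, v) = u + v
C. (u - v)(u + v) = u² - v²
A

Evaluating each claim at the given values:
A. LHS = tan(3) ≈ -0.1425, RHS = tan(2) + tan(1) ≈ -0.6276 → fails here (LHS ≠ RHS)
B. LHS = 3, RHS = 3 → holds here (LHS = RHS)
C. LHS = -3, RHS = -3 → holds here (LHS = RHS)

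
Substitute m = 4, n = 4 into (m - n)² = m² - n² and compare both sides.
LHS = (4 - 4)² = 0
RHS = 4² - 4² = 0

LHS = RHS: the two sides agree.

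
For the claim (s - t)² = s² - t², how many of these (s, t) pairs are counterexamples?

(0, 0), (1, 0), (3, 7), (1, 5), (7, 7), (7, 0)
2

Testing each pair:
(0, 0): LHS = 0, RHS = 0 → satisfies claim
(1, 0): LHS = 1, RHS = 1 → satisfies claim
(3, 7): LHS = 16, RHS = -40 → counterexample
(1, 5): LHS = 16, RHS = -24 → counterexample
(7, 7): LHS = 0, RHS = 0 → satisfies claim
(7, 0): LHS = 49, RHS = 49 → satisfies claim

That makes 2 counterexamples.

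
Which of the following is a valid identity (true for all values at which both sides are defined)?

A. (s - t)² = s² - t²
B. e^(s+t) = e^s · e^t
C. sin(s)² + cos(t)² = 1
A: fails at (0, 1) — LHS = 1, RHS = -1.
B: holds — e.g. at (1, 1), both sides equal e^2 ≈ 7.389.
C: fails at (2, 5) — LHS = cos(5)² + sin(2)² ≈ 0.9073, RHS = 1.

Answer: B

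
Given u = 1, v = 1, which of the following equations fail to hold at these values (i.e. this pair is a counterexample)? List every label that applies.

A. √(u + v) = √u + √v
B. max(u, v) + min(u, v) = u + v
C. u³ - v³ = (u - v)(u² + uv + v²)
A

Evaluating each claim at the given values:
A. LHS = √(2) ≈ 1.414, RHS = 2 → fails here (LHS ≠ RHS)
B. LHS = 2, RHS = 2 → holds here (LHS = RHS)
C. LHS = 0, RHS = 0 → holds here (LHS = RHS)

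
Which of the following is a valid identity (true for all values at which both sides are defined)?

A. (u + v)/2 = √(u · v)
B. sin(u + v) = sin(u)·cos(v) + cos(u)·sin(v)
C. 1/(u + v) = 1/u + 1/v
B

A: fails at (6, 7) — LHS = 13/2, RHS = √(42) ≈ 6.481.
B: holds — e.g. at (5, 8), both sides equal sin(13) ≈ 0.4202.
C: fails at (3, 5) — LHS = 1/8, RHS = 8/15.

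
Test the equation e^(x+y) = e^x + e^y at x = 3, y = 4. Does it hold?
Fails

Substituting x = 3, y = 4:

LHS = e^(3+4) = e^7 ≈ 1097
RHS = e^3 + e^4 ≈ 74.68

LHS ≠ RHS, so the equation does not hold at this point.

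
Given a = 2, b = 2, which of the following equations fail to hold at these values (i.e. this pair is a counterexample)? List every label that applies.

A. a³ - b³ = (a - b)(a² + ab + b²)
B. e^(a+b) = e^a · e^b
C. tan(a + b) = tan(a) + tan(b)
C

Evaluating each claim at the given values:
A. LHS = 0, RHS = 0 → holds here (LHS = RHS)
B. LHS = e^4 ≈ 54.6, RHS = e^4 ≈ 54.6 → holds here (LHS = RHS)
C. LHS = tan(4) ≈ 1.158, RHS = 2·tan(2) ≈ -4.37 → fails here (LHS ≠ RHS)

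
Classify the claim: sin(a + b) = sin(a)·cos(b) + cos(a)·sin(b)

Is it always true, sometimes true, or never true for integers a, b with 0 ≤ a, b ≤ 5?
Always true

The identity holds for every pair in the range. For instance at (a, b) = (5, 2): both sides equal sin(7) ≈ 0.657.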